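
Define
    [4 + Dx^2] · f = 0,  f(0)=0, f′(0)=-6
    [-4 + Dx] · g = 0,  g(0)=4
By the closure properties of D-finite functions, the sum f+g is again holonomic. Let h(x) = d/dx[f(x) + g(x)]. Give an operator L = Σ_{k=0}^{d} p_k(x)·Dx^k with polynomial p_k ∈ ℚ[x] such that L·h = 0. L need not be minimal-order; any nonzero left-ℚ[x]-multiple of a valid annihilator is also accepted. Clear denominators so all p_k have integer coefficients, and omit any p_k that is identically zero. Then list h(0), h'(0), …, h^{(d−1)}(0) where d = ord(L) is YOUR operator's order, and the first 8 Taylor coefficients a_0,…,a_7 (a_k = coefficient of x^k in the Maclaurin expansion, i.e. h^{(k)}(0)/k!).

f: a_k = 0, -6, 0, 4, 0, -4/5, 0, 8/105, …
g: a_k = 4, 16, 32, 128/3, 128/3, 512/15, 1024/45, 4096/315, …
f+g: L₀ = lclm(L_f,L_g), ord ≤ 2+1.
Differentiate: ansatz ord ≤ ord L₀ ⇒ L.
L = 16 - 4·Dx + 4·Dx^2 - Dx^3  (order 3).
h: a_k = 10, 64, 140, 512/3, 500/3, 2048/15, 824/9, 16384/315, …
ICs: h(0) = 10, h′(0) = 64, h′′(0) = 280.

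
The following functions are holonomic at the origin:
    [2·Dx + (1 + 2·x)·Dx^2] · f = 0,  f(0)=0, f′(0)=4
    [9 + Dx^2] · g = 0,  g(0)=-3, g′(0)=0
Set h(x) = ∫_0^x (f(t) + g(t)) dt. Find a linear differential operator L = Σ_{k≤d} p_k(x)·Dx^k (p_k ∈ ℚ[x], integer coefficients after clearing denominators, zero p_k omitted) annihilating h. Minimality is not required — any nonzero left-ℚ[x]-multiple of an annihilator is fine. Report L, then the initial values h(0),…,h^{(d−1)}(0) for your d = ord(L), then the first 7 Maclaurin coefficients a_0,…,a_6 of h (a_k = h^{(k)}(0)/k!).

f: a_k = 0, 4, -4, 16/3, -8, 64/5, -64/3, …
g: a_k = -3, 0, 27/2, 0, -81/8, 0, 243/80, …
Weyl lclm of L_f,L_g ⇒ L₀ (ord ≤ 4).
h=∫h₀ ⇒ L = L₀·Dx.
L = (594 + 648·x + 648·x^2)·Dx^2 + (153 + 630·x + 972·x^2 + 648·x^3)·Dx^3 + (66 + 72·x + 72·x^2)·Dx^4 + (17 + 70·x + 108·x^2 + 72·x^3)·Dx^5  (order 5).
h: a_k = 0, -3, 2, 19/6, 4/3, -29/8, 32/15, …
ICs: h(0) = 0, h′(0) = -3, h′′(0) = 4, h′′′(0) = 19, h′′′′(0) = 32.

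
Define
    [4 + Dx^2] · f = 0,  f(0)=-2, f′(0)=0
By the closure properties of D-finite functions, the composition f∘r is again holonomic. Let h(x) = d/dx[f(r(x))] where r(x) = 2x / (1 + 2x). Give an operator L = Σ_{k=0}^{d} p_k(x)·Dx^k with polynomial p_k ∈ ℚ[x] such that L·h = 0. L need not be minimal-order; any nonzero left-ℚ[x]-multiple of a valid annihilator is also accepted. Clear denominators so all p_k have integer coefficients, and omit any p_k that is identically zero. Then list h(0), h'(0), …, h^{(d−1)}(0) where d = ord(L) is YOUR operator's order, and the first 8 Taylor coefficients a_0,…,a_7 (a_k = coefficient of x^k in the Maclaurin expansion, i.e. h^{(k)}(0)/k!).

f: a_k = -2, 0, 4, 0, -4/3, 0, 8/45, 0, …
f∘r: x↦r, Dx↦Dx/r' in L_f ⇒ L₀.
h₀' ⇒ L via d/dx closure of L₀.
L = (40 + 96·x + 96·x^2) + (12 + 72·x + 144·x^2 + 96·x^3)·Dx + (1 + 8·x + 24·x^2 + 32·x^3 + 16·x^4)·Dx^2  (order 2).
h: a_k = 0, 32, -192, 2048/3, -5120/3, 39424/15, 7168/5, -9641984/315, …
ICs: h(0) = 0, h′(0) = 32.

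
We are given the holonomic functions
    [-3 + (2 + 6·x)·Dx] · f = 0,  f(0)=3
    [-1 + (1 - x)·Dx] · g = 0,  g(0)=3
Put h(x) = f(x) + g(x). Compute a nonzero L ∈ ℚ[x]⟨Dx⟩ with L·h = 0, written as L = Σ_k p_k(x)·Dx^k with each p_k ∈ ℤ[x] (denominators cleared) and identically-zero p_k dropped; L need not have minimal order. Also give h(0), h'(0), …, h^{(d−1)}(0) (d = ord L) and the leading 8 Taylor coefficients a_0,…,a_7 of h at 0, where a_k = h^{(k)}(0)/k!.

L = (21 + 27·x) + (-17 - 30·x - 81·x^2)·Dx + (-2 + 14·x + 42·x^2 - 54·x^3)·Dx^2  (order 2).
h: a_k = 6, 15/2, -3/8, 129/16, -831/128, 5871/256, -42855/1024, 222657/2048, …
ICs: h(0) = 6, h′(0) = 15/2.

f: a_k = 3, 9/2, -27/8, 81/16, -1215/128, 5103/256, -45927/1024, 216513/2048, …
g: a_k = 3, 3, 3, 3, 3, 3, 3, 3, …
Sum ⇒ L₀ = lclm(L_f,L_g) in ℚ(x)⟨Dx⟩.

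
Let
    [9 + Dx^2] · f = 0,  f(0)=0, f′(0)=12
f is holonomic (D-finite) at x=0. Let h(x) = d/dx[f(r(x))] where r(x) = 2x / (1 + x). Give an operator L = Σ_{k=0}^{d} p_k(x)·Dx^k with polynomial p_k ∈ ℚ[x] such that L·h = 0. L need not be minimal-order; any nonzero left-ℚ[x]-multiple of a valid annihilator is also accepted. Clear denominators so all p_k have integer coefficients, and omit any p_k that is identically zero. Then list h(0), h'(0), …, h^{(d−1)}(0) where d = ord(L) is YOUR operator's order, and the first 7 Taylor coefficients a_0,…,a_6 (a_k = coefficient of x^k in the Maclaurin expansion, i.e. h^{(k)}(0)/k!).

f: a_k = 0, 12, 0, -18, 0, 81/10, 0, …
Change of var in L_f (x↦r) gives L₀.
h=h₀': d/dx-closure on L₀ ⇒ L.
L = (42 + 12·x + 6·x^2) + (6 + 18·x + 18·x^2 + 6·x^3)·Dx + (1 + 4·x + 6·x^2 + 4·x^3 + x^4)·Dx^2  (order 2).
h: a_k = 24, -48, -360, 1632, -2904, 720, 53544/5, …
ICs: h(0) = 24, h′(0) = -48.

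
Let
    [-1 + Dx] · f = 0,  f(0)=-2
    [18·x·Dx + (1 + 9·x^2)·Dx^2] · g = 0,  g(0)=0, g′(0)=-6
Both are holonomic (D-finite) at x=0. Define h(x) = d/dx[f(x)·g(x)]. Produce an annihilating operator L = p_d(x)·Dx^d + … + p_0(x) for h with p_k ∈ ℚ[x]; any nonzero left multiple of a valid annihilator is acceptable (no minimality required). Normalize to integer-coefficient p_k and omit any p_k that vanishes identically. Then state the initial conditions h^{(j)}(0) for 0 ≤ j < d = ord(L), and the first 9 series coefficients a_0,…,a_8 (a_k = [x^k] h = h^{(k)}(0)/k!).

L = (-17 - 36·x + 504·x^2 - 324·x^3 + 81·x^4) + (16 + 54·x - 522·x^2 + 486·x^3 - 162·x^4)·Dx + (1 - 18·x + 18·x^2 - 162·x^3 + 81·x^4)·Dx^2  (order 2).
h: a_k = 12, 24, -90, -136, 1769/2, 1131, -484679/60, -1022794/105, 81962427/1120, …
ICs: h(0) = 12, h′(0) = 24.

f: a_k = -2, -2, -1, -1/3, -1/12, -1/60, -1/360, -1/2520, -1/20160, …
g: a_k = 0, -6, 0, 18, 0, -486/5, 0, 4374/7, 0, …
Sym-product of L_f,L_g gives L₀ (≤ ord 2).
h₀' ⇒ L via d/dx closure of L₀.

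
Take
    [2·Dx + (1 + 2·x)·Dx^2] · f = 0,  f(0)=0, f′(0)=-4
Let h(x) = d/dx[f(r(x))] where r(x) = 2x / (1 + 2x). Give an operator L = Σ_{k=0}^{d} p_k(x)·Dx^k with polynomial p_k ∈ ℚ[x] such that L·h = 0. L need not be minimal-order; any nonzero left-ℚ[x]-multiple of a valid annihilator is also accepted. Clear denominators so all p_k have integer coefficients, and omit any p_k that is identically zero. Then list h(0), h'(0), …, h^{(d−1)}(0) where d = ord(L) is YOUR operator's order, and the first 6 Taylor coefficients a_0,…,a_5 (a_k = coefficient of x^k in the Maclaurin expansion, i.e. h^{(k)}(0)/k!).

f: a_k = 0, -4, 4, -16/3, 8, -64/5, …
h₀=f(r): pull back L_f along r ⇒ L₀.
h₀' ⇒ L via d/dx closure of L₀.
L = (8 + 24·x) + (1 + 8·x + 12·x^2)·Dx  (order 1).
h: a_k = -8, 64, -416, 2560, -15488, 93184, …
ICs: h(0) = -8.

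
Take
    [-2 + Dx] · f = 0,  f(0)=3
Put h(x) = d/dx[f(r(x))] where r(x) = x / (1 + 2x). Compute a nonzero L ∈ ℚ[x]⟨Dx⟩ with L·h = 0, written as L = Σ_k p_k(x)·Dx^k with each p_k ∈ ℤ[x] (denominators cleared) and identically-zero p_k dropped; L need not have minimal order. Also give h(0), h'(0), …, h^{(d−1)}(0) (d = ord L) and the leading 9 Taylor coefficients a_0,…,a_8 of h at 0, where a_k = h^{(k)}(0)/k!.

f: a_k = 3, 6, 6, 4, 2, 4/5, 4/15, 8/105, 2/105, …
f∘r: x↦r, Dx↦Dx/r' in L_f ⇒ L₀.
Derive L from L₀ (diff closure).
L = (-2 - 8·x) + (-1 - 4·x - 4·x^2)·Dx  (order 1).
h: a_k = 6, -12, 12, 8, -76, 1208/5, -8728/15, 125456/105, -226076/105, …
ICs: h(0) = 6.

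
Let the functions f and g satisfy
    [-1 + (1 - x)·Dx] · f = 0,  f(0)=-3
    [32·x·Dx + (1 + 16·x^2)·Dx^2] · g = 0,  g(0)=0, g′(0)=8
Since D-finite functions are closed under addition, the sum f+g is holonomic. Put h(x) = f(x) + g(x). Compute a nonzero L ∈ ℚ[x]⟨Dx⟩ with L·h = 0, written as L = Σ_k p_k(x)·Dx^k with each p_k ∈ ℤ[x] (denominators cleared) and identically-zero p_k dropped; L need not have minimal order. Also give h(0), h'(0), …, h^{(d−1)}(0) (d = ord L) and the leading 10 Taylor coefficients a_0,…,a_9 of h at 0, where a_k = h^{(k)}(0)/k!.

L = (-32 + 128·x + 1536·x^2)·Dx + (19 - 32·x - 656·x^2 + 1536·x^3)·Dx^2 + (-1 - 15·x - 240·x^3 + 256·x^4)·Dx^3  (order 3).
h: a_k = -3, 5, -3, -137/3, -3, 2033/5, -3, -32789/7, -3, 524261/9, …
ICs: h(0) = -3, h′(0) = 5, h′′(0) = -6.

f: a_k = -3, -3, -3, -3, -3, -3, -3, -3, -3, -3, …
g: a_k = 0, 8, 0, -128/3, 0, 2048/5, 0, -32768/7, 0, 524288/9, …
Weyl lclm of L_f,L_g ⇒ L₀ (ord ≤ 3).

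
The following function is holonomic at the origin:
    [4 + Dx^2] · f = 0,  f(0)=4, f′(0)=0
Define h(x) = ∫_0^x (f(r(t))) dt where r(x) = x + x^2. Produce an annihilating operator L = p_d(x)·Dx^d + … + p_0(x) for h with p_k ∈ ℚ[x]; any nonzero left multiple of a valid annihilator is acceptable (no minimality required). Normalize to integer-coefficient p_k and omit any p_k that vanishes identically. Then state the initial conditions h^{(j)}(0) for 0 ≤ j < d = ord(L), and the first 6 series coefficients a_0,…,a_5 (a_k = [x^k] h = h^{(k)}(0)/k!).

f: a_k = 4, 0, -8, 0, 8/3, 0, …
h₀=f(r): pull back L_f along r ⇒ L₀.
h=∫h₀ ⇒ L = L₀·Dx.
L = (4 + 24·x + 48·x^2 + 32·x^3)·Dx - 2·Dx^2 + (1 + 2·x)·Dx^3  (order 3).
h: a_k = 0, 4, 0, -8/3, -4, -16/15, …
ICs: h(0) = 0, h′(0) = 4, h′′(0) = 0.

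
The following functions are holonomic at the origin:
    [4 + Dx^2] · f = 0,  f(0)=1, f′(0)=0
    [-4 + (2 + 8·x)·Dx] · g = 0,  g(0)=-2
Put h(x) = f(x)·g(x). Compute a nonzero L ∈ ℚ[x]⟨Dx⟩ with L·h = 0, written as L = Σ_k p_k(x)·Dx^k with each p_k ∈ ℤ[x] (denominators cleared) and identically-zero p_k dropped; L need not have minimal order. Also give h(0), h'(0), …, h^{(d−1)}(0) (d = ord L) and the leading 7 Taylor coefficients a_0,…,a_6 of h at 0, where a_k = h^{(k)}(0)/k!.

L = (16 + 32·x + 64·x^2) + (-4 - 16·x)·Dx + (1 + 8·x + 16·x^2)·Dx^2  (order 2).
h: a_k = -2, -4, 8, 0, 32/3, -128/3, 5888/45, …
ICs: h(0) = -2, h′(0) = -4.

f: a_k = 1, 0, -2, 0, 2/3, 0, -4/45, …
g: a_k = -2, -4, 4, -8, 20, -56, 168, …
Product ⇒ symmetric product L₀, ord ≤ 2.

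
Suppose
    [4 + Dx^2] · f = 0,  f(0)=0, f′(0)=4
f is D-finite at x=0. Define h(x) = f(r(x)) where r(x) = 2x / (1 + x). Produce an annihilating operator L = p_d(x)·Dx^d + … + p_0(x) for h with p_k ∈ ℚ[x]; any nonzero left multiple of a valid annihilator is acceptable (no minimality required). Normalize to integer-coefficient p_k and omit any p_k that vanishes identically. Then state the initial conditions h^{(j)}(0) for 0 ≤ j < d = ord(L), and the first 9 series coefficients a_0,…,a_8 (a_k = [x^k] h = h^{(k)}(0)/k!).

L = 16 + (2 + 6·x + 6·x^2 + 2·x^3)·Dx + (1 + 4·x + 6·x^2 + 4·x^3 + x^4)·Dx^2  (order 2).
h: a_k = 0, 8, -8, -40/3, 56, -1544/15, 120, -19688/315, -5032/45, …
ICs: h(0) = 0, h′(0) = 8.

f: a_k = 0, 4, 0, -8/3, 0, 8/15, 0, -16/315, 0, …
h₀=f(r): pull back L_f along r ⇒ L₀.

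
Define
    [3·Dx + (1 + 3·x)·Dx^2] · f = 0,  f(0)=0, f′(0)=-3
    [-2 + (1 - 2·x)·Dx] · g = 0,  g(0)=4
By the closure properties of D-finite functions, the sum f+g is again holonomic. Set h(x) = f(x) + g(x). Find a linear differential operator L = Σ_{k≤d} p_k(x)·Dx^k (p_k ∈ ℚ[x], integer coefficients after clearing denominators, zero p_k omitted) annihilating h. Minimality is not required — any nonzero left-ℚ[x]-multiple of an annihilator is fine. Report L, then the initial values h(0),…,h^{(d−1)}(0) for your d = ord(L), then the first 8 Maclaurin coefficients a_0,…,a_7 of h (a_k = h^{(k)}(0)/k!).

L = (-144 - 72·x)·Dx + (-6 - 216·x - 144·x^2)·Dx^2 + (7 + 13·x - 36·x^2 - 36·x^3)·Dx^3  (order 3).
h: a_k = 4, 5, 41/2, 23, 337/4, 397/5, 755/2, 1397/7, …
ICs: h(0) = 4, h′(0) = 5, h′′(0) = 41.

f: a_k = 0, -3, 9/2, -9, 81/4, -243/5, 243/2, -2187/7, …
g: a_k = 4, 8, 16, 32, 64, 128, 256, 512, …
L₀ := lclm(L_f,L_g); ord L₀ ≤ 2+1.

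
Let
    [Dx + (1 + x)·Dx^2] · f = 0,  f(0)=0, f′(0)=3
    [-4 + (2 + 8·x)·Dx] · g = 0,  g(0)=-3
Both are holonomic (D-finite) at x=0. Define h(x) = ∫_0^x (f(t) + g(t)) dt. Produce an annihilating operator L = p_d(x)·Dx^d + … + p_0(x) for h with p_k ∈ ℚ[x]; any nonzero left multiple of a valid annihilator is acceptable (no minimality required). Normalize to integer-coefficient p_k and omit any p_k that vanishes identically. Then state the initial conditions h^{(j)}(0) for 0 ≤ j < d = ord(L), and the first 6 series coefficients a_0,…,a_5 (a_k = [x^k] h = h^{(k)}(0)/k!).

L = (-8 + 4·x)·Dx^2 + (-10 - 8·x + 20·x^2)·Dx^3 + (-1 - 3·x + 6·x^2 + 8·x^3)·Dx^4  (order 4).
h: a_k = 0, -3, -3/2, 3/2, -11/4, 117/20, …
ICs: h(0) = 0, h′(0) = -3, h′′(0) = -3, h′′′(0) = 9.

f: a_k = 0, 3, -3/2, 1, -3/4, 3/5, …
g: a_k = -3, -6, 6, -12, 30, -84, …
f+g: L₀ = lclm(L_f,L_g), ord ≤ 2+1.
h=∫₀ˣh₀: take L = L₀·Dx.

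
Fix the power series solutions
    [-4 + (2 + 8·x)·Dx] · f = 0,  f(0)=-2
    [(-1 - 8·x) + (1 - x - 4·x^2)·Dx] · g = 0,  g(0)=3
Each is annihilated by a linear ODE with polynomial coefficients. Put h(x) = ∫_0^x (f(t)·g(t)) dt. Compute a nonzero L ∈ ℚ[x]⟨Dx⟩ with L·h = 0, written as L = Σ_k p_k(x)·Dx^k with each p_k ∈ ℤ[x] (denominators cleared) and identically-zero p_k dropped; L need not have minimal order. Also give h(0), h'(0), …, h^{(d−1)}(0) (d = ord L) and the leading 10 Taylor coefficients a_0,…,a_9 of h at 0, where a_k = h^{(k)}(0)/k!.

f: a_k = -2, -4, 4, -8, 20, -56, 168, -528, 1716, -5720, …
g: a_k = 3, 3, 15, 27, 87, 195, 543, 1323, 3495, 8787, …
h₀=f·g: eliminate ⇒ L₀, order ≤ 1·1.
Integrate: L := L₀·Dx.
L = (3 + 10·x + 24·x^2)·Dx + (-1 - 3·x + 8·x^2 + 16·x^3)·Dx^2  (order 2).
h: a_k = 0, -6, -9, -10, -63/2, -186/5, -143, -1098/7, -3057/4, -1786/3, …
ICs: h(0) = 0, h′(0) = -6.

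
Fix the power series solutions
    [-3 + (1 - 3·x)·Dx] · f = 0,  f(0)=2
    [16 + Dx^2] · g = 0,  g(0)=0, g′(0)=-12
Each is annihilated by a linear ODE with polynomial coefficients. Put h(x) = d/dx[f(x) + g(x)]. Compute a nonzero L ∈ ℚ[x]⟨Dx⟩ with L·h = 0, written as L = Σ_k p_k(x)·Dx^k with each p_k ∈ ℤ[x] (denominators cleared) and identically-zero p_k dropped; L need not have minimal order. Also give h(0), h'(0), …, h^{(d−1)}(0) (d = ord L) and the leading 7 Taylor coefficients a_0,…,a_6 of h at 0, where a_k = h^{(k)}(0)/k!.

L = (5952 - 4608·x + 6912·x^2) + (-560 + 2448·x - 3456·x^2 + 3456·x^3)·Dx + (372 - 288·x + 432·x^2)·Dx^2 + (-35 + 153·x - 216·x^2 + 216·x^3)·Dx^3  (order 3).
h: a_k = -6, 36, 258, 648, 2302, 8748, 460294/15, …
ICs: h(0) = -6, h′(0) = 36, h′′(0) = 516.

f: a_k = 2, 6, 18, 54, 162, 486, 1458, …
g: a_k = 0, -12, 0, 32, 0, -128/5, 0, …
Weyl lclm of L_f,L_g ⇒ L₀ (ord ≤ 3).
Differentiate: ansatz ord ≤ ord L₀ ⇒ L.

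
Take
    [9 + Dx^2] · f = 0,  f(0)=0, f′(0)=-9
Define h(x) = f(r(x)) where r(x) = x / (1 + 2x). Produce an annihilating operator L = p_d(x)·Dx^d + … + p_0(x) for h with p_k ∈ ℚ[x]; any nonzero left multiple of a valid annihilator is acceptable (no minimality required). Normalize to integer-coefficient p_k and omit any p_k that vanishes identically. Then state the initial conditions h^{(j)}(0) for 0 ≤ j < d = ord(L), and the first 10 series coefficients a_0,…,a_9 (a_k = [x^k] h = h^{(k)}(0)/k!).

L = 9 + (4 + 24·x + 48·x^2 + 32·x^3)·Dx + (1 + 8·x + 24·x^2 + 32·x^3 + 16·x^4)·Dx^2  (order 2).
h: a_k = 0, -9, 18, -45/2, -9, 6957/40, -2925/4, 1288449/560, -249489/40, 13645755/896, …
ICs: h(0) = 0, h′(0) = -9.

f: a_k = 0, -9, 0, 27/2, 0, -243/40, 0, 729/560, 0, -729/4480, …
h₀=f(r): pull back L_f along r ⇒ L₀.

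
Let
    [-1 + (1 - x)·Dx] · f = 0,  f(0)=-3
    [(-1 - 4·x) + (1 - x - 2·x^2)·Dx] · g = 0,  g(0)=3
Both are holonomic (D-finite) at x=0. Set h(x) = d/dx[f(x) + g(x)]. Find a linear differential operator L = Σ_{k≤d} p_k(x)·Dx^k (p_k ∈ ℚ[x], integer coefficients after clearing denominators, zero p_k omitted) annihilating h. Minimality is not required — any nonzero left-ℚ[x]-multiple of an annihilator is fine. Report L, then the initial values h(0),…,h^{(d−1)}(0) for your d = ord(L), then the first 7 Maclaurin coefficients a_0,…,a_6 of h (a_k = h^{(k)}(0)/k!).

L = (-6 - 48·x - 96·x^3 + 24·x^4) + (6 + 18·x - 12·x^2 + 24·x^3 - 90·x^4 + 24·x^5)·Dx + (-1 + 2·x - 5·x^2 + 12·x^3 + 2·x^4 - 14·x^5 + 4·x^6)·Dx^2  (order 2).
h: a_k = 0, 12, 36, 120, 300, 756, 1764, …
ICs: h(0) = 0, h′(0) = 12.

f: a_k = -3, -3, -3, -3, -3, -3, -3, …
g: a_k = 3, 3, 9, 15, 33, 63, 129, …
f+g: L₀ = lclm(L_f,L_g), ord ≤ 1+1.
Derive L from L₀ (diff closure).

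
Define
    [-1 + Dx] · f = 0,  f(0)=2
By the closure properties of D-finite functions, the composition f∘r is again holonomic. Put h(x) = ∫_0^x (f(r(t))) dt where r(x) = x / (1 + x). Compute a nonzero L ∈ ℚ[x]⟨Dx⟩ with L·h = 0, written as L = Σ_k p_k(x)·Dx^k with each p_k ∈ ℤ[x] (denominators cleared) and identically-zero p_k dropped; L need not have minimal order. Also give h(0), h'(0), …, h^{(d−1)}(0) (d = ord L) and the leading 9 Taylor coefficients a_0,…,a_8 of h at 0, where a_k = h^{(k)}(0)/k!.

L = -Dx + (1 + 2·x + x^2)·Dx^2  (order 2).
h: a_k = 0, 2, 1, -1/3, 1/12, 1/60, -19/360, 151/2520, -1091/20160, …
ICs: h(0) = 0, h′(0) = 2.

f: a_k = 2, 2, 1, 1/3, 1/12, 1/60, 1/360, 1/2520, 1/20160, …
h₀=f(r): pull back L_f along r ⇒ L₀.
Integrate: L := L₀·Dx.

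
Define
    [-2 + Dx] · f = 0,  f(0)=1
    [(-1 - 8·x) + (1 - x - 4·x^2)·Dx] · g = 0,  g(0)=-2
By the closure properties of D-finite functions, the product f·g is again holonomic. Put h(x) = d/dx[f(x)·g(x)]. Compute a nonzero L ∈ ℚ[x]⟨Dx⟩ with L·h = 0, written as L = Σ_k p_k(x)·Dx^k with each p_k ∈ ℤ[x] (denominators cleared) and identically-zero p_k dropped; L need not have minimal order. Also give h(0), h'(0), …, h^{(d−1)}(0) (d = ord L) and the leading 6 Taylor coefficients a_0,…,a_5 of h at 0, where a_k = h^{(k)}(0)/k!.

L = (18 + 44·x + 20·x^2 - 96·x^3 + 64·x^4) + (-3 - 3·x + 26·x^2 + 16·x^3 - 32·x^4)·Dx  (order 1).
h: a_k = -6, -36, -134, -472, -1486, -69244/15, …
ICs: h(0) = -6.

f: a_k = 1, 2, 2, 4/3, 2/3, 4/15, …
g: a_k = -2, -2, -10, -18, -58, -130, …
f·g: L₀ = L_f ⊗_s L_g, ord ≤ 1·1.
h=h₀': d/dx-closure on L₀ ⇒ L.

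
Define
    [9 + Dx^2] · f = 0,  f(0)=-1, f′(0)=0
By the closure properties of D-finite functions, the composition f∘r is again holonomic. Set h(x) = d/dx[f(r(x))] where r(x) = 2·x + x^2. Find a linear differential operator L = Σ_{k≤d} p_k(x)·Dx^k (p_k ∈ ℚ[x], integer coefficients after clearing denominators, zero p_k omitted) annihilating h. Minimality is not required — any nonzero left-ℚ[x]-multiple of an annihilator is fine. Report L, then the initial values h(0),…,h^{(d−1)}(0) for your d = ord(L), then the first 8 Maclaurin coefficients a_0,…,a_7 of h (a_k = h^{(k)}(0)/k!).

f: a_k = -1, 0, 9/2, 0, -27/8, 0, 81/80, 0, …
f∘r: x↦r, Dx↦Dx/r' in L_f ⇒ L₀.
Derive L from L₀ (diff closure).
L = (39 + 144·x + 216·x^2 + 144·x^3 + 36·x^4) + (-3 - 3·x)·Dx + (1 + 2·x + x^2)·Dx^2  (order 2).
h: a_k = 0, 36, 54, -198, -540, -486/5, 5859/5, 55431/35, …
ICs: h(0) = 0, h′(0) = 36.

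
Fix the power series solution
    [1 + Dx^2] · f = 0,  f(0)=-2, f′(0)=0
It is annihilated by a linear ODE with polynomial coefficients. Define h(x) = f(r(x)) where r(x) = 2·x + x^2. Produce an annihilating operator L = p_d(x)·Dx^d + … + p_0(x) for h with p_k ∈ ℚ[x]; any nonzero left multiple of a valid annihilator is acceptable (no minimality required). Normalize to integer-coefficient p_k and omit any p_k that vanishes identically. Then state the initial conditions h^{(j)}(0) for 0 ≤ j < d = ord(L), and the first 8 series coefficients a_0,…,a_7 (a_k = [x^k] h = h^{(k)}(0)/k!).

f: a_k = -2, 0, 1, 0, -1/12, 0, 1/360, 0, …
h₀=f(r): pull back L_f along r ⇒ L₀.
L = (4 + 12·x + 12·x^2 + 4·x^3) - Dx + (1 + x)·Dx^2  (order 2).
h: a_k = -2, 0, 4, 4, -1/3, -8/3, -82/45, -2/15, …
ICs: h(0) = -2, h′(0) = 0.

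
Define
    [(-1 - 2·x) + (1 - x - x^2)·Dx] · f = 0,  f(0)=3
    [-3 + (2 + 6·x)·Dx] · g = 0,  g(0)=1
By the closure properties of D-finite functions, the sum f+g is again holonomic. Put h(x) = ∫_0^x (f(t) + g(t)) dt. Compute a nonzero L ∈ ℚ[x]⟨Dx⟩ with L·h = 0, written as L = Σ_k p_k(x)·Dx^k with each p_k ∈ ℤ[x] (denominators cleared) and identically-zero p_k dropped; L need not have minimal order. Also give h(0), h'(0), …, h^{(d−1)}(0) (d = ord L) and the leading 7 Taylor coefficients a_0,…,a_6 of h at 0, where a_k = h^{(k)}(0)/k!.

L = (-33 - 117·x - 117·x^2 - 90·x^3)·Dx + (25 + 102·x + 303·x^2 + 378·x^3 + 225·x^4)·Dx^2 + (2 - 22·x - 90·x^2 + 38·x^3 + 198·x^4 + 90·x^5)·Dx^3  (order 3).
h: a_k = 0, 4, 9/4, 13/8, 171/64, 303/128, 2615/512, …
ICs: h(0) = 0, h′(0) = 4, h′′(0) = 9/2.

f: a_k = 3, 3, 6, 9, 15, 24, 39, …
g: a_k = 1, 3/2, -9/8, 27/16, -405/128, 1701/256, -15309/1024, …
L₀ := lclm(L_f,L_g); ord L₀ ≤ 1+1.
h=∫h₀ ⇒ L = L₀·Dx.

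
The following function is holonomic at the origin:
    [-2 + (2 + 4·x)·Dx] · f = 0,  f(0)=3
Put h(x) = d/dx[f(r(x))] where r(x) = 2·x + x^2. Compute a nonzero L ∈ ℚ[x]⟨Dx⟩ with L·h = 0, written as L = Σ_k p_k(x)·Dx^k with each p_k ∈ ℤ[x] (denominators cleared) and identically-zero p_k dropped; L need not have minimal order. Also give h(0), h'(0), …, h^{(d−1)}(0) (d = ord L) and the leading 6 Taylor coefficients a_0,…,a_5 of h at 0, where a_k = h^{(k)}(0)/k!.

L = -1 + (-1 - 5·x - 6·x^2 - 2·x^3)·Dx  (order 1).
h: a_k = 6, -6, 18, -54, 165, -513, …
ICs: h(0) = 6.

f: a_k = 3, 3, -3/2, 3/2, -15/8, 21/8, …
f∘r: x↦r, Dx↦Dx/r' in L_f ⇒ L₀.
Derive L from L₀ (diff closure).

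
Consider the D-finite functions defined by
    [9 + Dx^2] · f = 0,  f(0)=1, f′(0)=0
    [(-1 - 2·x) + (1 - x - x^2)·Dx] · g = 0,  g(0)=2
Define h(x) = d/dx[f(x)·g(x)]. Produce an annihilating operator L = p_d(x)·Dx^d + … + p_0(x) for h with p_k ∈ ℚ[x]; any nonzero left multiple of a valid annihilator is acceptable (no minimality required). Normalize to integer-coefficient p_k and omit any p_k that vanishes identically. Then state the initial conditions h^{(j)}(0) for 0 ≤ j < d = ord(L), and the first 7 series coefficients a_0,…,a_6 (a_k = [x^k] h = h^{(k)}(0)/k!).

L = (3 - 162·x - 81·x^2 + 162·x^3 + 81·x^4) + (-12 - 6·x + 54·x^2 + 36·x^3)·Dx + (7 - 16·x - 7·x^2 + 18·x^3 + 9·x^4)·Dx^2  (order 2).
h: a_k = 2, -10, -9, -5, -85/4, -903/20, -3297/40, …
ICs: h(0) = 2, h′(0) = -10.

f: a_k = 1, 0, -9/2, 0, 27/8, 0, -81/80, …
g: a_k = 2, 2, 4, 6, 10, 16, 26, …
h₀=f·g: eliminate ⇒ L₀, order ≤ 2·1.
h₀' ⇒ L via d/dx closure of L₀.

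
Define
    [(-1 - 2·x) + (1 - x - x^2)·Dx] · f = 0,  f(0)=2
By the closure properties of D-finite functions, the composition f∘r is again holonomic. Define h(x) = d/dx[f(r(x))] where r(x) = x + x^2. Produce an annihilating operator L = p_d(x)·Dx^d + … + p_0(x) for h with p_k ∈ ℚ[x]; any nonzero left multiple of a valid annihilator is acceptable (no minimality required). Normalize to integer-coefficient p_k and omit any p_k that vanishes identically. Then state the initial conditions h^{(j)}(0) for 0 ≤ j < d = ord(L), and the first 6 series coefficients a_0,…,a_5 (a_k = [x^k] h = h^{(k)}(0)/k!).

f: a_k = 2, 2, 4, 6, 10, 16, …
L₀ from L_f via x↦r, Dx↦r'^{-1}Dx.
Differentiate: ansatz ord ≤ ord L₀ ⇒ L.
L = (6 + 24·x + 48·x^2 + 68·x^3 + 84·x^4 + 60·x^5 + 20·x^6) + (-1 - 3·x + 12·x^3 + 25·x^4 + 24·x^5 + 14·x^6 + 4·x^7)·Dx  (order 1).
h: a_k = 2, 12, 42, 128, 370, 1032, …
ICs: h(0) = 2.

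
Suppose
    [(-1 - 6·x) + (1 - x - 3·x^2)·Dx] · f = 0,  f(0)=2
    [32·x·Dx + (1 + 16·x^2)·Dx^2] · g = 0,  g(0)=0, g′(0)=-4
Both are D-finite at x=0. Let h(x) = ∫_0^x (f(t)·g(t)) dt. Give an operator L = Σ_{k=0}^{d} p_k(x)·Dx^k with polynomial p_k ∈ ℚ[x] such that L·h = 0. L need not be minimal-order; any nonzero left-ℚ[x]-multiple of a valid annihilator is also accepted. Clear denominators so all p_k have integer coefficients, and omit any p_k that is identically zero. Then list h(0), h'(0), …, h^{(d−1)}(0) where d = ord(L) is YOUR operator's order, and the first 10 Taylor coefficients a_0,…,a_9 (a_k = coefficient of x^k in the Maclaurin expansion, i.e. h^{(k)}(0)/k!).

f: a_k = 2, 2, 8, 14, 38, 80, 194, 434, 1016, 2318, …
g: a_k = 0, -4, 0, 64/3, 0, -1024/5, 0, 16384/7, 0, -262144/9, …
Sym-product of L_f,L_g gives L₀ (≤ ord 2).
Integrate: L := L₀·Dx.
L = (6 + 32·x + 288·x^2)·Dx + (2 - 20·x + 64·x^2 + 288·x^3)·Dx^2 + (-1 + x - 13·x^2 + 16·x^3 + 48·x^4)·Dx^3  (order 3).
h: a_k = 0, 0, -4, -8/3, 8/3, -8/3, -2932/45, -6464/105, 40391/105, 187384/945, …
ICs: h(0) = 0, h′(0) = 0, h′′(0) = -8.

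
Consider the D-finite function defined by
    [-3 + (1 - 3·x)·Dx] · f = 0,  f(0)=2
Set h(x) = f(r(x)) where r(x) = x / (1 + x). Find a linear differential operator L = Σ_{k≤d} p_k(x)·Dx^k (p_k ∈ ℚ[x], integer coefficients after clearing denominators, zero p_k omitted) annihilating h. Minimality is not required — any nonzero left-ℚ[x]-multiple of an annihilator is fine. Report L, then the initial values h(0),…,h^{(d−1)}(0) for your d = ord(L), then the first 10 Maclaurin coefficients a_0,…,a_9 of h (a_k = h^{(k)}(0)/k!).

L = 3 + (-1 + x + 2·x^2)·Dx  (order 1).
h: a_k = 2, 6, 12, 24, 48, 96, 192, 384, 768, 1536, …
ICs: h(0) = 2.

f: a_k = 2, 6, 18, 54, 162, 486, 1458, 4374, 13122, 39366, …
f∘r: x↦r, Dx↦Dx/r' in L_f ⇒ L₀.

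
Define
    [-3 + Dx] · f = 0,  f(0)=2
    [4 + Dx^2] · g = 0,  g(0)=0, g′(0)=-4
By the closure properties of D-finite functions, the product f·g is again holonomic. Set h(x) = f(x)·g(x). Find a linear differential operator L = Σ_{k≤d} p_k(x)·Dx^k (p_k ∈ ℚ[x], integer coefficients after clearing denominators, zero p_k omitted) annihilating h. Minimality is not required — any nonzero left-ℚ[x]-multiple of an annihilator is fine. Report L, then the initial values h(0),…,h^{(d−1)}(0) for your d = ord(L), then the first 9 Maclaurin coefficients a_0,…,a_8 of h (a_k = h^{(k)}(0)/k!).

f: a_k = 2, 6, 9, 9, 27/4, 81/20, 81/40, 243/280, 729/2240, …
g: a_k = 0, -4, 0, 8/3, 0, -8/15, 0, 16/315, 0, …
Product ⇒ symmetric product L₀, ord ≤ 2.
L = 13 - 6·Dx + Dx^2  (order 2).
h: a_k = 0, -8, -24, -92/3, -20, -61/15, 23/5, 3277/630, 17/6, …
ICs: h(0) = 0, h′(0) = -8.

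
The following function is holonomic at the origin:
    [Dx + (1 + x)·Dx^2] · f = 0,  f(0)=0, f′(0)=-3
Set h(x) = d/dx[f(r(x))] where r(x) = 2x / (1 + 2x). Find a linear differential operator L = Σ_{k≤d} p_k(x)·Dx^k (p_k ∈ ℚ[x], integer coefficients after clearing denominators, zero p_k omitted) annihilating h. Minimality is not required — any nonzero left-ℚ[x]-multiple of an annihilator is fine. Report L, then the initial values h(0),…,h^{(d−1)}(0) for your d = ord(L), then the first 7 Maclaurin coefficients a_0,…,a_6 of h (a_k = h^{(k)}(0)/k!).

f: a_k = 0, -3, 3/2, -1, 3/4, -3/5, 1/2, …
L₀ from L_f via x↦r, Dx↦r'^{-1}Dx.
Differentiate: ansatz ord ≤ ord L₀ ⇒ L.
L = (6 + 16·x) + (1 + 6·x + 8·x^2)·Dx  (order 1).
h: a_k = -6, 36, -168, 720, -2976, 12096, -48768, …
ICs: h(0) = -6.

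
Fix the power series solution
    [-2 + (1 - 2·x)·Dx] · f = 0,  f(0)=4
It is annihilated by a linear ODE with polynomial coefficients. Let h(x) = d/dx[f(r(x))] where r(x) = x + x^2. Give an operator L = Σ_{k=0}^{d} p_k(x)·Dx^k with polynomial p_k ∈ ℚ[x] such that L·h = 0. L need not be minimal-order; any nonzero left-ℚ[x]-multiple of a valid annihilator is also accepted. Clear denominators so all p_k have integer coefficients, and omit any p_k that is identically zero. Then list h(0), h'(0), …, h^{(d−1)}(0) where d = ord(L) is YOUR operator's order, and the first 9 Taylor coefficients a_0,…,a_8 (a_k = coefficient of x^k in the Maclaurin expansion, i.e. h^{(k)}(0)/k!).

f: a_k = 4, 8, 16, 32, 64, 128, 256, 512, 1024, …
f∘r: x↦r, Dx↦Dx/r' in L_f ⇒ L₀.
h₀' ⇒ L via d/dx closure of L₀.
L = (6 + 12·x + 12·x^2) + (-1 + 6·x^2 + 4·x^3)·Dx  (order 1).
h: a_k = 8, 48, 192, 704, 2400, 7872, 25088, 78336, 240768, …
ICs: h(0) = 8.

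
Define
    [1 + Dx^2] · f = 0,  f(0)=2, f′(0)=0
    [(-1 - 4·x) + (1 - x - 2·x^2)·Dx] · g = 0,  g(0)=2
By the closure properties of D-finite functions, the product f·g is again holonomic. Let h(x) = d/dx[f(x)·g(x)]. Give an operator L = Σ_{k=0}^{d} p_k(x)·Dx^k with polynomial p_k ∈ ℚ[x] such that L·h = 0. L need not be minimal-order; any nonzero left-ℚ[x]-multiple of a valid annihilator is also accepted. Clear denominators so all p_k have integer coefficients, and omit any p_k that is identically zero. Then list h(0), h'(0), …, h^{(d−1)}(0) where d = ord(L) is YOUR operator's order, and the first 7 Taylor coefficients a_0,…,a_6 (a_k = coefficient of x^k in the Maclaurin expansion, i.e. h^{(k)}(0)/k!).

L = (31 - 2·x - 3·x^2 + 4·x^3 + 4·x^4) + (10 + 42·x + 12·x^2 + 16·x^3)·Dx + (-3 + 2·x + 5·x^2 + 4·x^3 + 4·x^4)·Dx^2  (order 2).
h: a_k = 4, 20, 54, 458/3, 2225/6, 27089/30, 376523/180, …
ICs: h(0) = 4, h′(0) = 20.

f: a_k = 2, 0, -1, 0, 1/12, 0, -1/360, …
g: a_k = 2, 2, 6, 10, 22, 42, 86, …
L₀ := L_f ⊗_s L_g (sym. prod.), ord ≤ 2.
h₀' ⇒ L via d/dx closure of L₀.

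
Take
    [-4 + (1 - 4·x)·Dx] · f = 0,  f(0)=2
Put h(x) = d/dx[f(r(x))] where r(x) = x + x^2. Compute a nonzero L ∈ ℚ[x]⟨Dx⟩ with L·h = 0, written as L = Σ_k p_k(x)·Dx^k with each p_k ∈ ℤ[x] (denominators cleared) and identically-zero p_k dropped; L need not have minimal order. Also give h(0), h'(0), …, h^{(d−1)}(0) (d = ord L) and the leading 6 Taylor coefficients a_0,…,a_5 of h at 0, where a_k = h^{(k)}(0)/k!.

L = (10 + 24·x + 24·x^2) + (-1 + 2·x + 12·x^2 + 8·x^3)·Dx  (order 1).
h: a_k = 8, 80, 576, 3712, 22400, 129792, …
ICs: h(0) = 8.

f: a_k = 2, 8, 32, 128, 512, 2048, …
f∘r: x↦r, Dx↦Dx/r' in L_f ⇒ L₀.
h₀' ⇒ L via d/dx closure of L₀.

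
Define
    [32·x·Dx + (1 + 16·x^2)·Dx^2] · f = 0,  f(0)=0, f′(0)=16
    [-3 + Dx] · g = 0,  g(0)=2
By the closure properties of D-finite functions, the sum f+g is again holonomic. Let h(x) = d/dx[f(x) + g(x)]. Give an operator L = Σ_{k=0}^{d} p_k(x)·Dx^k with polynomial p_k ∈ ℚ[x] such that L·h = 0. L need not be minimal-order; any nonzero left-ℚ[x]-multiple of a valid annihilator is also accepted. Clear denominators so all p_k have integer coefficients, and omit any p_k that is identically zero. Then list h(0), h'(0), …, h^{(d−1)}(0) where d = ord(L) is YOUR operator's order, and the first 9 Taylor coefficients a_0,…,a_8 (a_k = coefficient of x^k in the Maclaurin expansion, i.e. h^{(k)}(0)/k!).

L = (96 - 288·x - 4608·x^2 - 4608·x^3) + (-41 + 1248·x^2 - 2304·x^4)·Dx + (3 + 32·x + 96·x^2 + 512·x^3 + 768·x^4)·Dx^2  (order 2).
h: a_k = 22, 18, -229, 27, 16465/4, 243/20, -2621197/40, 729/280, 2348812427/2240, …
ICs: h(0) = 22, h′(0) = 18.

f: a_k = 0, 16, 0, -256/3, 0, 4096/5, 0, -65536/7, 0, …
g: a_k = 2, 6, 9, 9, 27/4, 81/20, 81/40, 243/280, 729/2240, …
Weyl lclm of L_f,L_g ⇒ L₀ (ord ≤ 3).
h₀' ⇒ L via d/dx closure of L₀.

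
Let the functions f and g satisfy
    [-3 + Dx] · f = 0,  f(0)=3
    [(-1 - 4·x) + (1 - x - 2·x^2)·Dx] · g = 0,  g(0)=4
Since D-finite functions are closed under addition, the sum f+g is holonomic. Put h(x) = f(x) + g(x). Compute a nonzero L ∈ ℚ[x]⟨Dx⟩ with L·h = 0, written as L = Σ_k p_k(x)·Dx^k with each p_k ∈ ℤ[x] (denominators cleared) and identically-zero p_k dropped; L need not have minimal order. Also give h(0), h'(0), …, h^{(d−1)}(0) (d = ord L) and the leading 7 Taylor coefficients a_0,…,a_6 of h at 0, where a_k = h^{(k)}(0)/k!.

f: a_k = 3, 9, 27/2, 27/2, 81/8, 243/40, 243/80, …
g: a_k = 4, 4, 12, 20, 44, 84, 172, …
L₀ := lclm(L_f,L_g); ord L₀ ≤ 1+1.
L = (9 + 9·x + 126·x^2 + 72·x^3) + (3 - 30·x - 51·x^2 + 36·x^3 + 36·x^4)·Dx + (-2 + 9·x + 3·x^2 - 20·x^3 - 12·x^4)·Dx^2  (order 2).
h: a_k = 7, 13, 51/2, 67/2, 433/8, 3603/40, 14003/80, …
ICs: h(0) = 7, h′(0) = 13.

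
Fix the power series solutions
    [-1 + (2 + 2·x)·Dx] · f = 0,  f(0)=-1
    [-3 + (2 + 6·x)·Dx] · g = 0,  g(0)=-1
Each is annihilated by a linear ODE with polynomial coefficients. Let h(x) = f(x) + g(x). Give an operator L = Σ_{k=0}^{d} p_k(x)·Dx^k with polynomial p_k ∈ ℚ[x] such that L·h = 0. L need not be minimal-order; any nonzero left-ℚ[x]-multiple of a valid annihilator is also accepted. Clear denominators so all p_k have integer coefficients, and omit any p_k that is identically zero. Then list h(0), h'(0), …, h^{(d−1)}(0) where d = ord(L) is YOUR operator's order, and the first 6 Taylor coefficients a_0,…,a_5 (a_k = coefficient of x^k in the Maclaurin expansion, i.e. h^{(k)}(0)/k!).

L = -3 + (8 + 12·x)·Dx + (4 + 16·x + 12·x^2)·Dx^2  (order 2).
h: a_k = -2, -2, 5/4, -7/4, 205/64, -427/64, …
ICs: h(0) = -2, h′(0) = -2.

f: a_k = -1, -1/2, 1/8, -1/16, 5/128, -7/256, …
g: a_k = -1, -3/2, 9/8, -27/16, 405/128, -1701/256, …
L₀ := lclm(L_f,L_g); ord L₀ ≤ 1+1.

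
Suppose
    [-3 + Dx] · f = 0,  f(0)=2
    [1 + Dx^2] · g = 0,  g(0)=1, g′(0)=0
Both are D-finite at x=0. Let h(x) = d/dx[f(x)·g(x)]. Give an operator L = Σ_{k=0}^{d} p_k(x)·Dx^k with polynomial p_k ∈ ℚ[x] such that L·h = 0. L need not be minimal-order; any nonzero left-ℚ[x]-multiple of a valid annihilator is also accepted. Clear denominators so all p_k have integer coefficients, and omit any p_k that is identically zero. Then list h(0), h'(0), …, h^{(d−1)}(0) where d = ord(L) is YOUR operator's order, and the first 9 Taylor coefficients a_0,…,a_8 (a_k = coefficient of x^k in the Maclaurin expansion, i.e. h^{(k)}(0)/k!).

f: a_k = 2, 6, 9, 9, 27/4, 81/20, 81/40, 243/280, 729/2240, …
g: a_k = 1, 0, -1/2, 0, 1/24, 0, -1/720, 0, 1/40320, …
h₀=f·g: eliminate ⇒ L₀, order ≤ 1·2.
h=h₀': d/dx-closure on L₀ ⇒ L.
L = 10 - 6·Dx + Dx^2  (order 2).
h: a_k = 6, 16, 18, 28/3, -1, -88/15, -83/15, -1054/315, -213/140, …
ICs: h(0) = 6, h′(0) = 16.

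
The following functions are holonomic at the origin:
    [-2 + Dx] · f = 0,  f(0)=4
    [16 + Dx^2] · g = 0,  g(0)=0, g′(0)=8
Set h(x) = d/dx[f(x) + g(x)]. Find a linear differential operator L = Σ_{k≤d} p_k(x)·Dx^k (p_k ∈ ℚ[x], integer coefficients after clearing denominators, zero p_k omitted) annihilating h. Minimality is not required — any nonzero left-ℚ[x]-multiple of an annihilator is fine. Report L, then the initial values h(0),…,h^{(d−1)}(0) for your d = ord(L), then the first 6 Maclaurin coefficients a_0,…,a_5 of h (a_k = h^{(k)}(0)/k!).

L = 32 - 16·Dx + 2·Dx^2 - Dx^3  (order 3).
h: a_k = 16, 16, -48, 32/3, 272/3, 32/15, …
ICs: h(0) = 16, h′(0) = 16, h′′(0) = -96.

f: a_k = 4, 8, 8, 16/3, 8/3, 16/15, …
g: a_k = 0, 8, 0, -64/3, 0, 256/15, …
Sum ⇒ L₀ = lclm(L_f,L_g) in ℚ(x)⟨Dx⟩.
h=h₀': d/dx-closure on L₀ ⇒ L.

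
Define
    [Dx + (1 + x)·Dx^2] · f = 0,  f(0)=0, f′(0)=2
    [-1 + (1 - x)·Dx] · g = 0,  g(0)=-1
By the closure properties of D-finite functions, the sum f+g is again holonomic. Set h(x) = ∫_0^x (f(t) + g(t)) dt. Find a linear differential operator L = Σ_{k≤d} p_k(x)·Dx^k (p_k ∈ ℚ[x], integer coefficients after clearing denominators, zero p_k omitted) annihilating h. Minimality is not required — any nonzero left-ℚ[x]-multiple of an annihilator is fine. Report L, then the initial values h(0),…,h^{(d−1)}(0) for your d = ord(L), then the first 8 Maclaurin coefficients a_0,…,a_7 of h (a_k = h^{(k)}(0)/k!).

L = (-10 - 2·x)·Dx^2 + (-4 - 16·x - 4·x^2)·Dx^3 + (3 + x - 3·x^2 - x^3)·Dx^4  (order 4).
h: a_k = 0, -1, 1/2, -2/3, -1/12, -3/10, -1/10, -4/21, …
ICs: h(0) = 0, h′(0) = -1, h′′(0) = 1, h′′′(0) = -4.

f: a_k = 0, 2, -1, 2/3, -1/2, 2/5, -1/3, 2/7, …
g: a_k = -1, -1, -1, -1, -1, -1, -1, -1, …
Sum ⇒ L₀ = lclm(L_f,L_g) in ℚ(x)⟨Dx⟩.
∫: right-multiply L₀ by Dx.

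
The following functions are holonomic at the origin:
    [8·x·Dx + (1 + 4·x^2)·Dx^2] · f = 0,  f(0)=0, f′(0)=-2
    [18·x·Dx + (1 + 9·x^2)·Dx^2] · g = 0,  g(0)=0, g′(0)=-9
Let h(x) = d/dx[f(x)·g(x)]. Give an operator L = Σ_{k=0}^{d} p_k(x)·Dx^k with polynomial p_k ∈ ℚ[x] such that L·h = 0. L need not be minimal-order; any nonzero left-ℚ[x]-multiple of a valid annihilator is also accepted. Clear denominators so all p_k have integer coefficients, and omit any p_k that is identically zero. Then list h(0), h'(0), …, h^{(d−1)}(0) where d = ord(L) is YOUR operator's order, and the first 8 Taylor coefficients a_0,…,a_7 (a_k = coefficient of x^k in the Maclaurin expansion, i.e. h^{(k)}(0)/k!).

L = (-864·x - 18720·x^3 - 82944·x^5 + 134784·x^7 + 1119744·x^9) + (-52 - 3036·x^2 - 33696·x^4 - 72576·x^6 + 471744·x^8 + 1679616·x^10)·Dx + (-104·x - 2072·x^3 - 11232·x^5 + 13968·x^7 + 269568·x^9 + 559872·x^11)·Dx^2 + (-1 - 26·x^2 - 205·x^4 + 7380·x^8 + 33696·x^10 + 46656·x^12)·Dx^3  (order 3).
h: a_k = 0, 36, 0, -312, 0, 12636/5, 0, -728208/35, …
ICs: h(0) = 0, h′(0) = 36, h′′(0) = 0.

f: a_k = 0, -2, 0, 8/3, 0, -32/5, 0, 128/7, …
g: a_k = 0, -9, 0, 27, 0, -729/5, 0, 6561/7, …
f·g: L₀ = L_f ⊗_s L_g, ord ≤ 2·2.
Differentiate: ansatz ord ≤ ord L₀ ⇒ L.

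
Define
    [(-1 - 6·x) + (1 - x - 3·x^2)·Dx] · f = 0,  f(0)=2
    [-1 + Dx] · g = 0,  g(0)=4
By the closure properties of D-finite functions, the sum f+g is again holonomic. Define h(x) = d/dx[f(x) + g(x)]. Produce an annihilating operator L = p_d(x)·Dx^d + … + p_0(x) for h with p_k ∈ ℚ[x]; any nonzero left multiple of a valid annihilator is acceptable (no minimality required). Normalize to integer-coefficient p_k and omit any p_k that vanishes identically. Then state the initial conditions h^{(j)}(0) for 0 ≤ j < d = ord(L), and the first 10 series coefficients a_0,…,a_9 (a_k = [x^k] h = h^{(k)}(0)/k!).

f: a_k = 2, 2, 8, 14, 38, 80, 194, 434, 1016, 2318, …
g: a_k = 4, 4, 2, 2/3, 1/6, 1/30, 1/180, 1/1260, 1/10080, 1/90720, …
h₀=f+g: left-lcm gives L₀, ord ≤ 2.
h=h₀': d/dx-closure on L₀ ⇒ L.
L = (34 + 278·x + 312·x^2 + 756·x^3 + 162·x^4) + (-41 - 284·x - 341·x^2 - 672·x^3 + 45·x^4 + 54·x^5)·Dx + (7 + 6·x + 29·x^2 - 84·x^3 - 207·x^4 - 54·x^5)·Dx^2  (order 2).
h: a_k = 6, 20, 44, 458/3, 2401/6, 34921/30, 546841/180, 10241281/1260, 210288961/10080, 4868035201/90720, …
ICs: h(0) = 6, h′(0) = 20.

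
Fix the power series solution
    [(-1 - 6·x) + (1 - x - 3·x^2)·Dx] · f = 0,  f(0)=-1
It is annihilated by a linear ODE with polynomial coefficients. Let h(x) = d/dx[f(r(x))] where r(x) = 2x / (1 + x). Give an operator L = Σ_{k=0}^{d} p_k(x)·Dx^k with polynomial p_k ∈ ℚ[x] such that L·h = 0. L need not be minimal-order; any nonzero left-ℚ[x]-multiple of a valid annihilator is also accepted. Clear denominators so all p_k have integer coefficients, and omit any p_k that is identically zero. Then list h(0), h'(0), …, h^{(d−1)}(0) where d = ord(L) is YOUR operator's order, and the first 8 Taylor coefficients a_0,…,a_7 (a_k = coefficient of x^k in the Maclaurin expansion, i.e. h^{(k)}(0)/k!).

L = (14 + 78·x + 546·x^2 + 338·x^3) + (-1 - 14·x + 182·x^3 + 169·x^4)·Dx  (order 1).
h: a_k = -2, -28, -78, -728, -1690, -14196, -30758, -246064, …
ICs: h(0) = -2.

f: a_k = -1, -1, -4, -7, -19, -40, -97, -217, …
Change of var in L_f (x↦r) gives L₀.
Derive L from L₀ (diff closure).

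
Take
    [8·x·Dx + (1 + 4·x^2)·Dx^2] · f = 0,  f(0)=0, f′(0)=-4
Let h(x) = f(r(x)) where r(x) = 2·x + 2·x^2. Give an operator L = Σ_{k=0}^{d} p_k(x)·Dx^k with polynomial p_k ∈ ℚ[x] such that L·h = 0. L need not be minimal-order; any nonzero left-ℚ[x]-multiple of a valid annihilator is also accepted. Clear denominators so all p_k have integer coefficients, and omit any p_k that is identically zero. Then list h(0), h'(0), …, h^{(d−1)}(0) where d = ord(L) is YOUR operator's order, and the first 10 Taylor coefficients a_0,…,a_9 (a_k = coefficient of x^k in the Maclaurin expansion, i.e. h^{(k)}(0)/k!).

L = (-2 + 32·x + 128·x^2 + 192·x^3 + 96·x^4)·Dx + (1 + 2·x + 16·x^2 + 64·x^3 + 80·x^4 + 32·x^5)·Dx^2  (order 2).
h: a_k = 0, -8, -8, 128/3, 128, -1408/5, -6016/3, 4096/7, 28672, 342016/9, …
ICs: h(0) = 0, h′(0) = -8.

f: a_k = 0, -4, 0, 16/3, 0, -64/5, 0, 256/7, 0, -1024/9, …
Substitute x→r, Dx→(1/r')Dx; clear ⇒ L₀.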